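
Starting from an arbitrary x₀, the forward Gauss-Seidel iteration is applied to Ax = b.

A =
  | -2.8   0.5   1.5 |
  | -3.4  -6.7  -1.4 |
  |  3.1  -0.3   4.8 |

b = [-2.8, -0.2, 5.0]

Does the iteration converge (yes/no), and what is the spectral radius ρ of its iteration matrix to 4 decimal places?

Split A = D + L + U, D = diag(-2.8, -6.7, 4.8).
Gauss-Seidel: T = -(D+L)⁻¹U, row 0 first, T[0,2] = -(1.5)/(-2.8) = +0.5357; later rows by forward substitution.
  T[0,:] = [+0.0000 +0.1786 +0.5357]
  T[1,:] = [+0.0000 -0.0906 -0.4808]
  T[2,:] = [+0.0000 -0.1210 -0.3760]
|eigenvalues of T|: 0.5136, 0.0469, 0.0000.
ρ = 0.5136; 0.5136 < 1 ⇒ converges.

yes, ρ = 0.5136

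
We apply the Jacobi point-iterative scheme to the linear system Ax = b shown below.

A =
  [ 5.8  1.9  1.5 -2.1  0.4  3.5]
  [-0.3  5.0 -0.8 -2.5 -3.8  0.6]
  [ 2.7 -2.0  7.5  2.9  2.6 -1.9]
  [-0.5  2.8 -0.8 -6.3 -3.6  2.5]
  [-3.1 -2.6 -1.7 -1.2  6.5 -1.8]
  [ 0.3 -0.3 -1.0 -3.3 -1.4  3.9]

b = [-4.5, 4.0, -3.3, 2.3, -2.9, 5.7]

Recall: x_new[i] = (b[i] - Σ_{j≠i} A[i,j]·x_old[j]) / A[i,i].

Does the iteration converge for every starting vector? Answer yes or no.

Write A = D+L+U with D = diag(5.8, 5, 7.5, -6.3, 6.5, 3.9).
Jacobi: T = -D⁻¹(L+U), T[2,5] = -(-1.9)/(7.5) = +0.2533; T[2,2] = 0.
  T[0,:] = [+0.0000  -0.3276  -0.2586  +0.3621  -0.0690  -0.6034]
  T[1,:] = [+0.0600  +0.0000  +0.1600  +0.5000  +0.7600  -0.1200]
  T[2,:] = [-0.3600  +0.2667  +0.0000  -0.3867  -0.3467  +0.2533]
  T[3,:] = [-0.0794  +0.4444  -0.1270  +0.0000  -0.5714  +0.3968]
  T[4,:] = [+0.4769  +0.4000  +0.2615  +0.1846  +0.0000  +0.2769]
  T[5,:] = [-0.0769  +0.0769  +0.2564  +0.8462  +0.3590  +0.0000]
moduli |λ_i(T)| = 1.1983, 0.8191, 0.4133, 0.4133, 0.2996, 0.2996.
ρ(T) = max|λ| = 1.1983; 1.1983 > 1 ⇒ diverges.

no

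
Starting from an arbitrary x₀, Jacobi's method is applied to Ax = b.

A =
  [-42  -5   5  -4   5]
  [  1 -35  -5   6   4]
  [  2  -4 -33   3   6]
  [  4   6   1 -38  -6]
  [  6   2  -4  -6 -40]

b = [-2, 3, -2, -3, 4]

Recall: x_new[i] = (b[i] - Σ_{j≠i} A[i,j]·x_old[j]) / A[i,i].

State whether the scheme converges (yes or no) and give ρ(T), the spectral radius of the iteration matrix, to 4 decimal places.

A = D + L + U where D = diag(-42, -35, -33, -38, -40).
Jacobi T = -D⁻¹(L+U): T[3,0] = -(4)/(-38) = +0.1053; T[3,3] = 0.
  T[0,:] = [+0.0000  -0.1190  +0.1190  -0.0952  +0.1190]
  T[1,:] = [+0.0286  +0.0000  -0.1429  +0.1714  +0.1143]
  T[2,:] = [+0.0606  -0.1212  +0.0000  +0.0909  +0.1818]
  T[3,:] = [+0.1053  +0.1579  +0.0263  +0.0000  -0.1579]
  T[4,:] = [+0.1500  +0.0500  -0.1000  -0.1500  +0.0000]
moduli |λ_i(T)| = 0.2771, 0.1669, 0.1669, 0.1143, 0.0764.
ρ = 0.2771; 0.2771 < 1, so it converges for any x₀.

yes, ρ = 0.2771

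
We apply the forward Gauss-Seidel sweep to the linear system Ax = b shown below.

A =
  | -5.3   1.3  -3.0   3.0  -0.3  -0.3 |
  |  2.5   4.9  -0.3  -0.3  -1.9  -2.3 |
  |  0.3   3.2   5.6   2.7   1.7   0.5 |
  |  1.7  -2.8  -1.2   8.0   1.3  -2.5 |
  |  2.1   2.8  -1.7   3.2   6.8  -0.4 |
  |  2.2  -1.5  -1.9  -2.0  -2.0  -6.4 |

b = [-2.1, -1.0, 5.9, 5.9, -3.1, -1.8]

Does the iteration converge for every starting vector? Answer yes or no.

Write A = D+L+U with D = diag(-5.3, 4.9, 5.6, 8, 6.8, -6.4).
T_GS = -(D+L)⁻¹U: row 0 first, T[0,2] = -(-3)/(-5.3) = -0.5660; later rows by forward substitution.
  T[0,:] = [+0.0000  +0.2453  -0.5660  +0.5660  -0.0566  -0.0566]
  T[1,:] = [+0.0000  -0.1251  +0.3500  -0.2276  +0.4166  +0.4983]
  T[2,:] = [+0.0000  +0.0584  -0.1697  -0.3824  -0.5386  -0.3710]
  T[3,:] = [+0.0000  -0.0872  +0.2173  -0.2573  -0.0854  +0.4433]
  T[4,:] = [+0.0000  +0.0314  -0.1140  -0.0556  -0.2485  -0.4302]
  T[5,:] = [+0.0000  +0.1137  -0.2585  +0.4592  +0.1472  -0.0302]
|eigenvalues of T|: 0.8473, 0.3023, 0.1693, 0.1693, 0.0032, 0.0000.
ρ(T) = max|λ| = 0.8473; 0.8473 < 1 ⇒ converges.

yes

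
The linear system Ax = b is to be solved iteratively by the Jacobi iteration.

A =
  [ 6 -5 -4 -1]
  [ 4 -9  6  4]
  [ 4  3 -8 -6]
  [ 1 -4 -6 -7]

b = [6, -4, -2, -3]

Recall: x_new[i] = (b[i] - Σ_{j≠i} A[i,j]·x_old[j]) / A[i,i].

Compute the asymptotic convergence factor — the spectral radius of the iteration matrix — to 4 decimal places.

1.2243

Let D = diag(6, -9, -8, -7); L, U the strict triangles.
T_J = -D⁻¹(L+U): T[3,0] = -(1)/(-7) = +0.1429; T[3,3] = 0.
  T[0,:] = [+0.0000  +0.8333  +0.6667  +0.1667]
  T[1,:] = [+0.4444  +0.0000  +0.6667  +0.4444]
  T[2,:] = [+0.5000  +0.3750  +0.0000  -0.7500]
  T[3,:] = [+0.1429  -0.5714  -0.8571  +0.0000]
moduli |λ_i(T)| = 1.2243, 0.8250, 0.8250, 0.3484.
spectral radius ρ = 1.2243; 1.2243 > 1, so it fails to converge.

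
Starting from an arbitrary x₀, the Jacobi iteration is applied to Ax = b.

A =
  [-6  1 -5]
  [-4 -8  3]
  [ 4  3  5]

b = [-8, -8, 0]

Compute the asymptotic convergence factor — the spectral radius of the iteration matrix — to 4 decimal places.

0.8447

Write A = D+L+U with D = diag(-6, -8, 5).
Jacobi: T = -D⁻¹(L+U), T[1,0] = -(-4)/(-8) = -0.5000; T[1,1] = 0.
  T[0,:] = [+0.0000 +0.1667 -0.8333]
  T[1,:] = [-0.5000 +0.0000 +0.3750]
  T[2,:] = [-0.8000 -0.6000 +0.0000]
|eigenvalues of T|: 0.8447, 0.5960, 0.5960.
ρ(T) = max|λ| = 0.8447; 0.8447 < 1 ⇒ converges.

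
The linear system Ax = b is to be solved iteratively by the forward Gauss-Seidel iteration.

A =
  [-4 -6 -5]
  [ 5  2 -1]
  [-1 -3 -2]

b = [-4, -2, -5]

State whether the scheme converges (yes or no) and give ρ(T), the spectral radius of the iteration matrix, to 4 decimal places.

Let D = diag(-4, 2, -2); L, U the strict triangles.
Gauss-Seidel: T = -(D+L)⁻¹U, row 0 first, T[0,1] = -(-6)/(-4) = -1.5000; later rows by forward substitution.
  T[0,:] = [+0.0000, -1.5000, -1.2500]
  T[1,:] = [+0.0000, +3.7500, +3.6250]
  T[2,:] = [+0.0000, -4.8750, -4.8125]
|eigenvalues of T|: 1.3419, 0.2794, 0.0000.
spectral radius ρ = 1.3419; 1.3419 > 1: divergent.

no, ρ = 1.3419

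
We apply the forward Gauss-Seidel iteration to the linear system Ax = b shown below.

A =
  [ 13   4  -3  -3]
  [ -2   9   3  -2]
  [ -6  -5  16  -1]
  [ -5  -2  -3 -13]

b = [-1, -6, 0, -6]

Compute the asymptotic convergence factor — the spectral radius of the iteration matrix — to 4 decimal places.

0.4122

Diagonal D = diag(13, 9, 16, -13); L, U strict lower/upper.
T_GS = -(D+L)⁻¹U: row 0 first, T[0,2] = -(-3)/(13) = +0.2308; later rows by forward substitution.
  T[0,:] = [+0.0000 -0.3077 +0.2308 +0.2308]
  T[1,:] = [+0.0000 -0.0684 -0.2821 +0.2735]
  T[2,:] = [+0.0000 -0.1368 -0.0016 +0.2345]
  T[3,:] = [+0.0000 +0.1604 -0.0450 -0.1850]
|λ(T)| sorted: 0.4122, 0.0928, 0.0644, 0.0000.
spectral radius ρ = 0.4122; 0.4122 < 1, so it converges for any x₀.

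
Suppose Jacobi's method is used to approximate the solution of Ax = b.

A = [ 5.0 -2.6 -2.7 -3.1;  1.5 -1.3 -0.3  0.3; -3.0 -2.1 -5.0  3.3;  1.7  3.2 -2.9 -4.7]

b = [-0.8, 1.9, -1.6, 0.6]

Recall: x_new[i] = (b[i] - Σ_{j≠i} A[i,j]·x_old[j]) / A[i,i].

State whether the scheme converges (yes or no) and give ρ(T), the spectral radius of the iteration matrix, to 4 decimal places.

Split A = D + L + U, D = diag(5, -1.3, -5, -4.7).
Jacobi: T = -D⁻¹(L+U), T[2,0] = -(-3)/(-5) = -0.6000; T[2,2] = 0.
  T[0,:] = [+0.0000, +0.5200, +0.5400, +0.6200]
  T[1,:] = [+1.1538, +0.0000, -0.2308, +0.2308]
  T[2,:] = [-0.6000, -0.4200, +0.0000, +0.6600]
  T[3,:] = [+0.3617, +0.6809, -0.6170, +0.0000]
|eigenvalues of T|: 1.2012, 0.8892, 0.8892, 0.8362.
spectral radius ρ = 1.2012; 1.2012 > 1 ⇒ diverges.

no, ρ = 1.2012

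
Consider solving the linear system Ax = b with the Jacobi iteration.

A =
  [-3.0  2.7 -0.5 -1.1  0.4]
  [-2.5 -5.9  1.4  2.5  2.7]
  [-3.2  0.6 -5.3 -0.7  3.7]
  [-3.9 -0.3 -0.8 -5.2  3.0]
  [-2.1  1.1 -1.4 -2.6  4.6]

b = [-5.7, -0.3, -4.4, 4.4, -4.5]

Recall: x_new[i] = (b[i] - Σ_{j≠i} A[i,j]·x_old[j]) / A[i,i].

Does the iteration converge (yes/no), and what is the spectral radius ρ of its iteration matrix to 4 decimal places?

A = D + L + U where D = diag(-3, -5.9, -5.3, -5.2, 4.6).
Jacobi T = -D⁻¹(L+U): T[2,4] = -(3.7)/(-5.3) = +0.6981; T[2,2] = 0.
  T[0,:] = [+0.0000, +0.9000, -0.1667, -0.3667, +0.1333]
  T[1,:] = [-0.4237, +0.0000, +0.2373, +0.4237, +0.4576]
  T[2,:] = [-0.6038, +0.1132, +0.0000, -0.1321, +0.6981]
  T[3,:] = [-0.7500, -0.0577, -0.1538, +0.0000, +0.5769]
  T[4,:] = [+0.4565, -0.2391, +0.3043, +0.5652, +0.0000]
eigenvalue magnitudes: 1.1455, 0.6570, 0.6570, 0.2381, 0.2381.
ρ(T) = max|λ| = 1.1455; 1.1455 > 1, so it fails to converge.

no, ρ = 1.1455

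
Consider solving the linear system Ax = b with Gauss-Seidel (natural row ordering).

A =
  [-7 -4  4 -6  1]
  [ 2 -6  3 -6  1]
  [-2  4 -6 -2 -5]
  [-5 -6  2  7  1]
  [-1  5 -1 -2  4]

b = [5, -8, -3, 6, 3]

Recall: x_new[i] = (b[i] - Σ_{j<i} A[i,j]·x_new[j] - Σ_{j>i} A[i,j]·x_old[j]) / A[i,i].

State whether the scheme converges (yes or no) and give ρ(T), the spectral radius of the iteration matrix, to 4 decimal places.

Diagonal D = diag(-7, -6, -6, 7, 4); L, U strict lower/upper.
Gauss-Seidel: T = -(D+L)⁻¹U, row 0 first, T[0,4] = -(1)/(-7) = +0.1429; later rows by forward substitution.
  T[0,:] = [+0.0000 -0.5714 +0.5714 -0.8571 +0.1429]
  T[1,:] = [+0.0000 -0.1905 +0.6905 -1.2857 +0.2143]
  T[2,:] = [+0.0000 +0.0635 +0.2698 -0.9048 -0.7381]
  T[3,:] = [+0.0000 -0.5896 +0.9229 -1.4558 +0.3537]
  T[4,:] = [+0.0000 -0.1837 -0.1913 +0.4388 -0.2398]
moduli |λ_i(T)| = 1.5924, 0.3362, 0.2906, 0.0219, 0.0000.
ρ = 1.5924; 1.5924 > 1 ⇒ diverges.

no, ρ = 1.5924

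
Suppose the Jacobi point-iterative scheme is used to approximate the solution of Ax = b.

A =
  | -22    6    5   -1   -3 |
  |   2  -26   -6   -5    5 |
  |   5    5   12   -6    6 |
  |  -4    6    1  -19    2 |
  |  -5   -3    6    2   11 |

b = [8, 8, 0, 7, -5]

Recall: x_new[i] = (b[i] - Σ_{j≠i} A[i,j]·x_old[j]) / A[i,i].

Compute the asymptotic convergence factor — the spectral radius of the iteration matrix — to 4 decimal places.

0.5777

A = D + L + U where D = diag(-22, -26, 12, -19, 11).
T_J = -D⁻¹(L+U): T[3,1] = -(6)/(-19) = +0.3158; T[3,3] = 0.
  T[0,:] = [+0.0000, +0.2727, +0.2273, -0.0455, -0.1364]
  T[1,:] = [+0.0769, +0.0000, -0.2308, -0.1923, +0.1923]
  T[2,:] = [-0.4167, -0.4167, +0.0000, +0.5000, -0.5000]
  T[3,:] = [-0.2105, +0.3158, +0.0526, +0.0000, +0.1053]
  T[4,:] = [+0.4545, +0.2727, -0.5455, -0.1818, +0.0000]
|roots of det(T-λI)|: 0.5777, 0.4712, 0.4712, 0.2314, 0.2314.
ρ = 0.5777; 0.5777 < 1 ⇒ converges.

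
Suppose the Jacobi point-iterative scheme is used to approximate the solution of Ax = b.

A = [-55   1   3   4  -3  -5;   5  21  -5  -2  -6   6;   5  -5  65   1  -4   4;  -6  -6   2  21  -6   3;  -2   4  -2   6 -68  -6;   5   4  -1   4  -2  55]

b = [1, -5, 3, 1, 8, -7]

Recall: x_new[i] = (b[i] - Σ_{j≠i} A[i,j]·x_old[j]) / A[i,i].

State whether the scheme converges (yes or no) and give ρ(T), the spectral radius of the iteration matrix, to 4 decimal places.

yes, ρ = 0.3983

Let D = diag(-55, 21, 65, 21, -68, 55); L, U the strict triangles.
Jacobi: T = -D⁻¹(L+U), T[3,5] = -(3)/(21) = -0.1429; T[3,3] = 0.
  T[0,:] = [+0.0000 +0.0182 +0.0545 +0.0727 -0.0545 -0.0909]
  T[1,:] = [-0.2381 +0.0000 +0.2381 +0.0952 +0.2857 -0.2857]
  T[2,:] = [-0.0769 +0.0769 +0.0000 -0.0154 +0.0615 -0.0615]
  T[3,:] = [+0.2857 +0.2857 -0.0952 +0.0000 +0.2857 -0.1429]
  T[4,:] = [-0.0294 +0.0588 -0.0294 +0.0882 +0.0000 -0.0882]
  T[5,:] = [-0.0909 -0.0727 +0.0182 -0.0727 +0.0364 +0.0000]
|eigenvalues of T|: 0.3983, 0.2813, 0.1741, 0.0913, 0.0913, 0.0696.
ρ(T) = max|λ| = 0.3983; 0.3983 < 1: convergent.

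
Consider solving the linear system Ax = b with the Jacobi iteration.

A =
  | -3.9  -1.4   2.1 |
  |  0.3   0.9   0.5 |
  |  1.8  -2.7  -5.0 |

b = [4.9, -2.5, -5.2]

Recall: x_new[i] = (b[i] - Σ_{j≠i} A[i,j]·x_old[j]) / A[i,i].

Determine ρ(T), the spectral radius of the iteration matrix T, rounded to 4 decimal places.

0.8955

Write A = D+L+U with D = diag(-3.9, 0.9, -5).
Jacobi: T = -D⁻¹(L+U), T[2,0] = -(1.8)/(-5) = +0.3600; T[2,2] = 0.
  T[0,:] = [+0.0000 -0.3590 +0.5385]
  T[1,:] = [-0.3333 +0.0000 -0.5556]
  T[2,:] = [+0.3600 -0.5400 +0.0000]
|eigenvalues of T|: 0.8955, 0.5576, 0.3379.
ρ(T) = max|λ| = 0.8955; 0.8955 < 1: convergent.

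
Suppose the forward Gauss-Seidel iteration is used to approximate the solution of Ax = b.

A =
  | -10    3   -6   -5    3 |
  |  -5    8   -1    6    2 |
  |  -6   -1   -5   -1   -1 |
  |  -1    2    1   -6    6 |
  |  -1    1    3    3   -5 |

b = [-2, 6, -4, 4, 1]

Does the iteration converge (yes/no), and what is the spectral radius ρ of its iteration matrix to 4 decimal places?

no, ρ = 1.1682

Split A = D + L + U, D = diag(-10, 8, -5, -6, -5).
T_GS = -(D+L)⁻¹U: row 0 first, T[0,2] = -(-6)/(-10) = -0.6000; later rows by forward substitution.
  T[0,:] = [+0.0000  +0.3000  -0.6000  -0.5000  +0.3000]
  T[1,:] = [+0.0000  +0.1875  -0.2500  -1.0625  -0.0625]
  T[2,:] = [+0.0000  -0.3975  +0.7700  +0.6125  -0.5475]
  T[3,:] = [+0.0000  -0.0538  +0.1450  -0.1687  +0.8379]
  T[4,:] = [+0.0000  -0.2933  +0.6190  +0.1538  +0.1017]
|roots of det(T-λI)|: 1.1682, 0.5770, 0.5770, 0.0039, 0.0000.
spectral radius ρ = 1.1682; 1.1682 > 1, so it fails to converge.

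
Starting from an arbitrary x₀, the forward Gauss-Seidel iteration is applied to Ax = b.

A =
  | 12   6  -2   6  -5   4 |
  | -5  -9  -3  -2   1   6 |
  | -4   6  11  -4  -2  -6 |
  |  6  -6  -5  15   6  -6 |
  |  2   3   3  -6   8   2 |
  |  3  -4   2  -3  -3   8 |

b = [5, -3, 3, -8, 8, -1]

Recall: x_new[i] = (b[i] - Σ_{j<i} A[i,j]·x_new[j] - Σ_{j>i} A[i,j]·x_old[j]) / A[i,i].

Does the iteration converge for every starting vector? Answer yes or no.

A = D + L + U where D = diag(12, -9, 11, 15, 8, 8).
GS T = -(D+L)⁻¹U: row 0 first, T[0,1] = -(6)/(12) = -0.5000; later rows by forward substitution.
  T[0,:] = [+0.0000 -0.5000 +0.1667 -0.5000 +0.4167 -0.3333]
  T[1,:] = [+0.0000 +0.2778 -0.4259 +0.0556 -0.1204 +0.8519]
  T[2,:] = [+0.0000 -0.3333 +0.2929 +0.1515 +0.3990 -0.0404]
  T[3,:] = [+0.0000 +0.2000 -0.1394 +0.2727 -0.4818 +0.8606]
  T[4,:] = [+0.0000 +0.2958 -0.0963 +0.2519 -0.5700 +0.1745]
  T[5,:] = [+0.0000 +0.5957 -0.4371 +0.3741 -0.7106 +0.9492]
|roots of det(T-λI)|: 1.4795, 0.5972, 0.4781, 0.0733, 0.0733, 0.0000.
ρ = 1.4795; 1.4795 > 1: divergent.

no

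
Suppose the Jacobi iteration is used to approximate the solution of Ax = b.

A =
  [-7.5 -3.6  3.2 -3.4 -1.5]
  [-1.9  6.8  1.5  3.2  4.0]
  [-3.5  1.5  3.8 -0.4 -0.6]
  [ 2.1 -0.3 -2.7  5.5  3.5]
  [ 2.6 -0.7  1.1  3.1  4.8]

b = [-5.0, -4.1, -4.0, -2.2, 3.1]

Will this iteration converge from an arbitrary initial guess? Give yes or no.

no

Split A = D + L + U, D = diag(-7.5, 6.8, 3.8, 5.5, 4.8).
T_J = -D⁻¹(L+U): T[2,0] = -(-3.5)/(3.8) = +0.9211; T[2,2] = 0.
  T[0,:] = [+0.0000  -0.4800  +0.4267  -0.4533  -0.2000]
  T[1,:] = [+0.2794  +0.0000  -0.2206  -0.4706  -0.5882]
  T[2,:] = [+0.9211  -0.3947  +0.0000  +0.1053  +0.1579]
  T[3,:] = [-0.3818  +0.0545  +0.4909  +0.0000  -0.6364]
  T[4,:] = [-0.5417  +0.1458  -0.2292  -0.6458  +0.0000]
|λ(T)| sorted: 1.2029, 0.7060, 0.7060, 0.2194, 0.2194.
ρ = 1.2029; 1.2029 > 1: divergent.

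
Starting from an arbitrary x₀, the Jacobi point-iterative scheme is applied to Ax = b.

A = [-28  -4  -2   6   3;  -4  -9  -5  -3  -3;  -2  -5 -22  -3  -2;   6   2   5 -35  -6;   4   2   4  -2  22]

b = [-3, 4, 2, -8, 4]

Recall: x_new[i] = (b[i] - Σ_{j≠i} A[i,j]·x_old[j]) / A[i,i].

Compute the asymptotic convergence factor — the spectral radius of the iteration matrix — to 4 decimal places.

Diagonal D = diag(-28, -9, -22, -35, 22); L, U strict lower/upper.
Jacobi T = -D⁻¹(L+U): T[4,0] = -(4)/(22) = -0.1818; T[4,4] = 0.
  T[0,:] = [+0.0000  -0.1429  -0.0714  +0.2143  +0.1071]
  T[1,:] = [-0.4444  +0.0000  -0.5556  -0.3333  -0.3333]
  T[2,:] = [-0.0909  -0.2273  +0.0000  -0.1364  -0.0909]
  T[3,:] = [+0.1714  +0.0571  +0.1429  +0.0000  -0.1714]
  T[4,:] = [-0.1818  -0.0909  -0.1818  +0.0909  +0.0000]
|roots of det(T-λI)|: 0.5296, 0.4208, 0.1723, 0.1723, 0.1192.
ρ(T) = max|λ| = 0.5296; 0.5296 < 1: convergent.

0.5296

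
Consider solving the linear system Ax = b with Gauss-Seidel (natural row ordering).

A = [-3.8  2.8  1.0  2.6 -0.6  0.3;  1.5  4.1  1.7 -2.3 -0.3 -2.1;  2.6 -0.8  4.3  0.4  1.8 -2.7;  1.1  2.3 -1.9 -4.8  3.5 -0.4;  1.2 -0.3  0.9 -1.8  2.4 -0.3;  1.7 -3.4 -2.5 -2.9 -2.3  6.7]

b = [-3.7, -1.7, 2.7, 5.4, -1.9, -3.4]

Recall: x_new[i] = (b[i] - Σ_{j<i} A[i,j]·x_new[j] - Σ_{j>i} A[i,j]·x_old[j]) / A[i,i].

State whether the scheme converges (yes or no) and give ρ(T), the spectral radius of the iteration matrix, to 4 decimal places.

no, ρ = 1.1316

A = D + L + U where D = diag(-3.8, 4.1, 4.3, -4.8, 2.4, 6.7).
T_GS = -(D+L)⁻¹U: row 0 first, T[0,4] = -(-0.6)/(-3.8) = -0.1579; later rows by forward substitution.
  T[0,:] = [+0.0000, +0.7368, +0.2632, +0.6842, -0.1579, +0.0789]
  T[1,:] = [+0.0000, -0.2696, -0.5109, +0.3107, +0.1309, +0.4833]
  T[2,:] = [+0.0000, -0.4957, -0.2542, -0.4489, -0.2988, +0.6701]
  T[3,:] = [+0.0000, +0.2359, -0.0839, +0.4834, +0.8740, -0.0989]
  T[4,:] = [+0.0000, -0.0393, -0.1630, +0.2276, +0.8628, -0.1795]
  T[5,:] = [+0.0000, -0.4201, -0.5132, +0.1039, +0.6695, +0.3708]
|λ(T)| sorted: 1.1316, 0.3166, 0.3166, 0.1618, 0.0358, 0.0000.
spectral radius ρ = 1.1316; 1.1316 > 1 ⇒ diverges.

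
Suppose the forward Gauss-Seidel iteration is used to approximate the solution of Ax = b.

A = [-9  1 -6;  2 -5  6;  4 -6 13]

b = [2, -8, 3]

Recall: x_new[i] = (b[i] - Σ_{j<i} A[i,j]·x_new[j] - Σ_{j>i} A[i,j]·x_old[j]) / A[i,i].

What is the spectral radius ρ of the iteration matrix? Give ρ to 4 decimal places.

0.6135

Let D = diag(-9, -5, 13); L, U the strict triangles.
Gauss-Seidel: T = -(D+L)⁻¹U, row 0 first, T[0,2] = -(-6)/(-9) = -0.6667; later rows by forward substitution.
  T[0,:] = [+0.0000  +0.1111  -0.6667]
  T[1,:] = [+0.0000  +0.0444  +0.9333]
  T[2,:] = [+0.0000  -0.0137  +0.6359]
eigenvalue magnitudes: 0.6135, 0.0669, 0.0000.
ρ(T) = max|λ| = 0.6135; 0.6135 < 1 ⇒ converges.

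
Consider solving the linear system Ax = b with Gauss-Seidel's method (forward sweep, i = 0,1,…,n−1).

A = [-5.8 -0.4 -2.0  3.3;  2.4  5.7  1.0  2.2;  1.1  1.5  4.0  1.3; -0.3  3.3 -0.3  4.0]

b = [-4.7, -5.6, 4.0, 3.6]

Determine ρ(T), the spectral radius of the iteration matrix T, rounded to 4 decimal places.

0.5685

A = D + L + U where D = diag(-5.8, 5.7, 4, 4).
Gauss-Seidel: T = -(D+L)⁻¹U, row 0 first, T[0,1] = -(-0.4)/(-5.8) = -0.0690; later rows by forward substitution.
  T[0,:] = [+0.0000, -0.0690, -0.3448, +0.5690]
  T[1,:] = [+0.0000, +0.0290, -0.0302, -0.6255]
  T[2,:] = [+0.0000, +0.0081, +0.1062, -0.2469]
  T[3,:] = [+0.0000, -0.0285, +0.0071, +0.5402]
|roots of det(T-λI)|: 0.5685, 0.1116, 0.0046, 0.0000.
ρ(T) = max|λ| = 0.5685; 0.5685 < 1 ⇒ converges.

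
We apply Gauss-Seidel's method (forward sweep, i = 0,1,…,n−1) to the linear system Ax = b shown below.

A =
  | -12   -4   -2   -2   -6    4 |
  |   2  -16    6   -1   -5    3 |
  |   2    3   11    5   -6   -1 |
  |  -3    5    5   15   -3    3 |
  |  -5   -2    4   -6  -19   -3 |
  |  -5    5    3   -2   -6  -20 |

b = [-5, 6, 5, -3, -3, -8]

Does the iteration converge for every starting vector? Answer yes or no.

Diagonal D = diag(-12, -16, 11, 15, -19, -20); L, U strict lower/upper.
T_GS = -(D+L)⁻¹U: row 0 first, T[0,4] = -(-6)/(-12) = -0.5000; later rows by forward substitution.
  T[0,:] = [+0.0000, -0.3333, -0.1667, -0.1667, -0.5000, +0.3333]
  T[1,:] = [+0.0000, -0.0417, +0.3542, -0.0833, -0.3750, +0.2292]
  T[2,:] = [+0.0000, +0.0720, -0.0663, -0.4015, +0.7386, -0.0322]
  T[3,:] = [+0.0000, -0.0768, -0.1293, +0.1283, -0.0212, -0.1990]
  T[4,:] = [+0.0000, +0.1315, +0.0335, -0.0724, +0.3333, -0.2137]
  T[5,:] = [+0.0000, +0.0519, +0.1232, -0.0305, +0.0442, +0.0531]
eigenvalue magnitudes: 0.5270, 0.2272, 0.2272, 0.1284, 0.1284, 0.0000.
ρ = 0.5270; 0.5270 < 1 ⇒ converges.

yes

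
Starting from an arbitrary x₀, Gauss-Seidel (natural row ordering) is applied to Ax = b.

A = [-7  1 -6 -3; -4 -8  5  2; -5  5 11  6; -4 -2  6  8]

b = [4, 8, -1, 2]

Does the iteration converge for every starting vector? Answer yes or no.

Split A = D + L + U, D = diag(-7, -8, 11, 8).
T_GS = -(D+L)⁻¹U: row 0 first, T[0,1] = -(1)/(-7) = +0.1429; later rows by forward substitution.
  T[0,:] = [+0.0000  +0.1429  -0.8571  -0.4286]
  T[1,:] = [+0.0000  -0.0714  +1.0536  +0.4643]
  T[2,:] = [+0.0000  +0.0974  -0.8685  -0.9513]
  T[3,:] = [+0.0000  -0.0195  +0.4862  +0.6153]
|eigenvalues of T|: 0.6236, 0.1976, 0.1976, 0.0000.
ρ = 0.6236; 0.6236 < 1, so it converges for any x₀.

yes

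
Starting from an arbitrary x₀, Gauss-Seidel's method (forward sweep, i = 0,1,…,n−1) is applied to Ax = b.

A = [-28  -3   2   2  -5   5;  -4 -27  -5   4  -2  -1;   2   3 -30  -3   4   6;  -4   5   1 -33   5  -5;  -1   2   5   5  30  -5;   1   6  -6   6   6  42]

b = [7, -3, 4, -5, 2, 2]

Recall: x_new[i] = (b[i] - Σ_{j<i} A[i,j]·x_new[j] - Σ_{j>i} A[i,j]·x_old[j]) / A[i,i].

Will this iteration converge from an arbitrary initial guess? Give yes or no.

yes

A = D + L + U where D = diag(-28, -27, -30, -33, 30, 42).
T_GS = -(D+L)⁻¹U: row 0 first, T[0,5] = -(5)/(-28) = +0.1786; later rows by forward substitution.
  T[0,:] = [+0.0000, -0.1071, +0.0714, +0.0714, -0.1786, +0.1786]
  T[1,:] = [+0.0000, +0.0159, -0.1958, +0.1376, -0.0476, -0.0635]
  T[2,:] = [+0.0000, -0.0056, -0.0148, -0.0815, +0.1167, +0.2056]
  T[3,:] = [+0.0000, +0.0152, -0.0388, +0.0097, +0.1695, -0.1766]
  T[4,:] = [+0.0000, -0.0062, +0.0244, +0.0052, -0.0505, +0.1720]
  T[5,:] = [+0.0000, -0.0018, +0.0262, -0.0351, +0.0107, +0.0348]
|eigenvalues of T|: 0.1608, 0.1303, 0.0882, 0.0339, 0.0190, 0.0000.
ρ = 0.1608; 0.1608 < 1 ⇒ converges.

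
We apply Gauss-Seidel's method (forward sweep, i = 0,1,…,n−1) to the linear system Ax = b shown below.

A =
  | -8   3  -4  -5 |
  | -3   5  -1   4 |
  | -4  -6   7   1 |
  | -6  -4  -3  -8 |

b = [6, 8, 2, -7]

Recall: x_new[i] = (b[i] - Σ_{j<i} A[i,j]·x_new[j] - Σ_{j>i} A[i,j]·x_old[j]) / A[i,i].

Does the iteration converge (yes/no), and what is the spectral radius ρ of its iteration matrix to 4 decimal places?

Diagonal D = diag(-8, 5, 7, -8); L, U strict lower/upper.
GS T = -(D+L)⁻¹U: row 0 first, T[0,1] = -(3)/(-8) = +0.3750; later rows by forward substitution.
  T[0,:] = [+0.0000  +0.3750  -0.5000  -0.6250]
  T[1,:] = [+0.0000  +0.2250  -0.1000  -1.1750]
  T[2,:] = [+0.0000  +0.4071  -0.3714  -1.5071]
  T[3,:] = [+0.0000  -0.5464  +0.5643  +1.6214]
moduli |λ_i(T)| = 1.5256, 0.0726, 0.0726, 0.0000.
ρ(T) = max|λ| = 1.5256; 1.5256 > 1: divergent.

no, ρ = 1.5256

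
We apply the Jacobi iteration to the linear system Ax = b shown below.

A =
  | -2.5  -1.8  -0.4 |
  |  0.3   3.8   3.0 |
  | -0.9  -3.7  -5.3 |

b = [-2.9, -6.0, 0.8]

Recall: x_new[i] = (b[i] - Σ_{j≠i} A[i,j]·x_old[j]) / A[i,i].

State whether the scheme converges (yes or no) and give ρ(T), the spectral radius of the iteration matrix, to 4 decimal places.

yes, ρ = 0.8696

Write A = D+L+U with D = diag(-2.5, 3.8, -5.3).
Jacobi: T = -D⁻¹(L+U), T[1,0] = -(0.3)/(3.8) = -0.0789; T[1,1] = 0.
  T[0,:] = [+0.0000, -0.7200, -0.1600]
  T[1,:] = [-0.0789, +0.0000, -0.7895]
  T[2,:] = [-0.1698, -0.6981, +0.0000]
|eigenvalues of T|: 0.8696, 0.6955, 0.1742.
spectral radius ρ = 0.8696; 0.8696 < 1, so it converges for any x₀.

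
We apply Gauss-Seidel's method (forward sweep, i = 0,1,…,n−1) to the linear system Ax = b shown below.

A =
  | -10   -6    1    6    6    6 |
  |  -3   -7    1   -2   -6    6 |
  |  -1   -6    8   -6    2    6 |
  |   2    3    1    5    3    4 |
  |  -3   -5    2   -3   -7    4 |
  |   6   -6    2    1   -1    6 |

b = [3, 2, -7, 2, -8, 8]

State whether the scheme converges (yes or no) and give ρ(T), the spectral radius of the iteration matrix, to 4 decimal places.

no, ρ = 1.5753

A = D + L + U where D = diag(-10, -7, 8, 5, -7, 6).
GS T = -(D+L)⁻¹U: row 0 first, T[0,3] = -(6)/(-10) = +0.6000; later rows by forward substitution.
  T[0,:] = [+0.0000 -0.6000 +0.1000 +0.6000 +0.6000 +0.6000]
  T[1,:] = [+0.0000 +0.2571 +0.1000 -0.5429 -1.1143 +0.6000]
  T[2,:] = [+0.0000 +0.1179 +0.0875 +0.4179 -1.0107 -0.2250]
  T[3,:] = [+0.0000 +0.0621 -0.1175 +0.0021 +0.0307 -1.3550]
  T[4,:] = [+0.0000 +0.0805 -0.0389 +0.2491 +0.2368 +0.4021]
  T[5,:] = [+0.0000 +0.8209 -0.0161 -1.2410 -1.3430 +0.3679]
|eigenvalues of T|: 1.5753, 0.8502, 0.4005, 0.2027, 0.2027, 0.0000.
ρ = 1.5753; 1.5753 > 1 ⇒ diverges.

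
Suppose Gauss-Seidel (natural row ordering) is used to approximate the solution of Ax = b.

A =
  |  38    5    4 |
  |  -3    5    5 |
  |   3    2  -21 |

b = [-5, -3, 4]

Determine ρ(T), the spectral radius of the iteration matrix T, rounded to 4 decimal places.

A = D + L + U where D = diag(38, 5, -21).
T_GS = -(D+L)⁻¹U: row 0 first, T[0,1] = -(5)/(38) = -0.1316; later rows by forward substitution.
  T[0,:] = [+0.0000 -0.1316 -0.1053]
  T[1,:] = [+0.0000 -0.0789 -1.0632]
  T[2,:] = [+0.0000 -0.0263 -0.1163]
eigenvalue magnitudes: 0.2659, 0.0707, 0.0000.
spectral radius ρ = 0.2659; 0.2659 < 1 ⇒ converges.

0.2659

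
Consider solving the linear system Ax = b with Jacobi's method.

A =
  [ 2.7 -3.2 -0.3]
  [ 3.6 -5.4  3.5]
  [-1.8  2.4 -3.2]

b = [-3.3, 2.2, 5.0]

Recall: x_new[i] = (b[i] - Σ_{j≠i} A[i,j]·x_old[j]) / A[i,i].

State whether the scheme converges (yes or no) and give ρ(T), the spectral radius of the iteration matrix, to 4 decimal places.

Split A = D + L + U, D = diag(2.7, -5.4, -3.2).
Jacobi: T = -D⁻¹(L+U), T[0,2] = -(-0.3)/(2.7) = +0.1111; T[0,0] = 0.
  T[0,:] = [+0.0000  +1.1852  +0.1111]
  T[1,:] = [+0.6667  +0.0000  +0.6481]
  T[2,:] = [-0.5625  +0.7500  +0.0000]
|eigenvalues of T|: 1.2326, 0.8889, 0.3437.
ρ(T) = max|λ| = 1.2326; 1.2326 > 1, so it fails to converge.

no, ρ = 1.2326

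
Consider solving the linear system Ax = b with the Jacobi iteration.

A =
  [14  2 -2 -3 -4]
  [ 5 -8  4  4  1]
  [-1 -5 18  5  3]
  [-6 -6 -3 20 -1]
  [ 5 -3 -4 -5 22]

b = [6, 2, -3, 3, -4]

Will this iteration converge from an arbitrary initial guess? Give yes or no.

Write A = D+L+U with D = diag(14, -8, 18, 20, 22).
T_J = -D⁻¹(L+U): T[3,0] = -(-6)/(20) = +0.3000; T[3,3] = 0.
  T[0,:] = [+0.0000, -0.1429, +0.1429, +0.2143, +0.2857]
  T[1,:] = [+0.6250, +0.0000, +0.5000, +0.5000, +0.1250]
  T[2,:] = [+0.0556, +0.2778, +0.0000, -0.2778, -0.1667]
  T[3,:] = [+0.3000, +0.3000, +0.1500, +0.0000, +0.0500]
  T[4,:] = [-0.2273, +0.1364, +0.1818, +0.2273, +0.0000]
|λ(T)| sorted: 0.5735, 0.4416, 0.3626, 0.3626, 0.1028.
ρ = 0.5735; 0.5735 < 1: convergent.

yes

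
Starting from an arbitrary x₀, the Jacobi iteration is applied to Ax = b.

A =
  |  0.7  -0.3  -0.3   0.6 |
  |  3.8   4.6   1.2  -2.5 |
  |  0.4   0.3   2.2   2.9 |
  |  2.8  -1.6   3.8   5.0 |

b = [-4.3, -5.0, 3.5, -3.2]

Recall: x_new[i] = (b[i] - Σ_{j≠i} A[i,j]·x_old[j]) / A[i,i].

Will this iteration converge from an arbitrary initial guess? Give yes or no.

A = D + L + U where D = diag(0.7, 4.6, 2.2, 5).
Jacobi: T = -D⁻¹(L+U), T[0,2] = -(-0.3)/(0.7) = +0.4286; T[0,0] = 0.
  T[0,:] = [+0.0000  +0.4286  +0.4286  -0.8571]
  T[1,:] = [-0.8261  +0.0000  -0.2609  +0.5435]
  T[2,:] = [-0.1818  -0.1364  +0.0000  -1.3182]
  T[3,:] = [-0.5600  +0.3200  -0.7600  +0.0000]
eigenvalue magnitudes: 1.3846, 1.1020, 0.5884, 0.5884.
ρ(T) = max|λ| = 1.3846; 1.3846 > 1, so it fails to converge.

no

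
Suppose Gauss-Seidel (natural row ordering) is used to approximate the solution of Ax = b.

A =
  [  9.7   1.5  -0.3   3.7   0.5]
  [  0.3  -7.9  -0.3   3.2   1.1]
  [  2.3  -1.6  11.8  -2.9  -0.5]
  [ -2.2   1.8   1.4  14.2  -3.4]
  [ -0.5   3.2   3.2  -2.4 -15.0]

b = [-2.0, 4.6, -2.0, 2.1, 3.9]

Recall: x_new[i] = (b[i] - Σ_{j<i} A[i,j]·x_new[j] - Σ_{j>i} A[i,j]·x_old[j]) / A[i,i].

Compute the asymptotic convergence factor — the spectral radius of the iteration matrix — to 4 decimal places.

Diagonal D = diag(9.7, -7.9, 11.8, 14.2, -15); L, U strict lower/upper.
Gauss-Seidel: T = -(D+L)⁻¹U, row 0 first, T[0,3] = -(3.7)/(9.7) = -0.3814; later rows by forward substitution.
  T[0,:] = [+0.0000 -0.1546 +0.0309 -0.3814 -0.0515]
  T[1,:] = [+0.0000 -0.0059 -0.0368 +0.3906 +0.1373]
  T[2,:] = [+0.0000 +0.0293 -0.0110 +0.3731 +0.0710]
  T[3,:] = [+0.0000 -0.0261 +0.0105 -0.1454 +0.2070]
  T[4,:] = [+0.0000 +0.0143 -0.0129 +0.1989 +0.0130]
moduli |λ_i(T)| = 0.2674, 0.1369, 0.0294, 0.0107, 0.0000.
ρ(T) = max|λ| = 0.2674; 0.2674 < 1 ⇒ converges.

0.2674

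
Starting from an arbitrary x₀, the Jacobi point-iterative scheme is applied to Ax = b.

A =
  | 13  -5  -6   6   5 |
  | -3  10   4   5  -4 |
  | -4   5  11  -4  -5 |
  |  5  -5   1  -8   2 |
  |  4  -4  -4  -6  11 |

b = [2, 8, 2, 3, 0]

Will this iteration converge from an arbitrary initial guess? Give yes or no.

no

Split A = D + L + U, D = diag(13, 10, 11, -8, 11).
Jacobi T = -D⁻¹(L+U): T[3,2] = -(1)/(-8) = +0.1250; T[3,3] = 0.
  T[0,:] = [+0.0000  +0.3846  +0.4615  -0.4615  -0.3846]
  T[1,:] = [+0.3000  +0.0000  -0.4000  -0.5000  +0.4000]
  T[2,:] = [+0.3636  -0.4545  +0.0000  +0.3636  +0.4545]
  T[3,:] = [+0.6250  -0.6250  +0.1250  +0.0000  +0.2500]
  T[4,:] = [-0.3636  +0.3636  +0.3636  +0.5455  +0.0000]
moduli |λ_i(T)| = 1.2529, 0.7256, 0.3360, 0.1839, 0.0074.
ρ(T) = max|λ| = 1.2529; 1.2529 > 1: divergent.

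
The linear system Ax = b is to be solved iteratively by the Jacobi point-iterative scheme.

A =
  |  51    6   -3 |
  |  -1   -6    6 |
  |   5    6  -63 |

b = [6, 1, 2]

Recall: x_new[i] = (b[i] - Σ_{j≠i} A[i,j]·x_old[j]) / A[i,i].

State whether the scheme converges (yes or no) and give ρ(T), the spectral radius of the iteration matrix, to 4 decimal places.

Diagonal D = diag(51, -6, -63); L, U strict lower/upper.
Jacobi T = -D⁻¹(L+U): T[1,2] = -(6)/(-6) = +1.0000; T[1,1] = 0.
  T[0,:] = [+0.0000  -0.1176  +0.0588]
  T[1,:] = [-0.1667  +0.0000  +1.0000]
  T[2,:] = [+0.0794  +0.0952  +0.0000]
eigenvalue magnitudes: 0.3826, 0.2900, 0.0926.
spectral radius ρ = 0.3826; 0.3826 < 1: convergent.

yes, ρ = 0.3826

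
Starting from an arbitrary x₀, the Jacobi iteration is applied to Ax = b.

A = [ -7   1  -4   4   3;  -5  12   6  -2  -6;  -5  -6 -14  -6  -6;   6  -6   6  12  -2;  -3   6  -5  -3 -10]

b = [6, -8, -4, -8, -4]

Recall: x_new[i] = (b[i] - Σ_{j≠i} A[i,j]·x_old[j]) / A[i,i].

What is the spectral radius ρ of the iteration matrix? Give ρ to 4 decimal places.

1.2363

Split A = D + L + U, D = diag(-7, 12, -14, 12, -10).
T_J = -D⁻¹(L+U): T[1,4] = -(-6)/(12) = +0.5000; T[1,1] = 0.
  T[0,:] = [+0.0000, +0.1429, -0.5714, +0.5714, +0.4286]
  T[1,:] = [+0.4167, +0.0000, -0.5000, +0.1667, +0.5000]
  T[2,:] = [-0.3571, -0.4286, +0.0000, -0.4286, -0.4286]
  T[3,:] = [-0.5000, +0.5000, -0.5000, +0.0000, +0.1667]
  T[4,:] = [-0.3000, +0.6000, -0.5000, -0.3000, +0.0000]
|roots of det(T-λI)|: 1.2363, 0.5484, 0.4593, 0.4593, 0.2845.
ρ = 1.2363; 1.2363 > 1, so it fails to converge.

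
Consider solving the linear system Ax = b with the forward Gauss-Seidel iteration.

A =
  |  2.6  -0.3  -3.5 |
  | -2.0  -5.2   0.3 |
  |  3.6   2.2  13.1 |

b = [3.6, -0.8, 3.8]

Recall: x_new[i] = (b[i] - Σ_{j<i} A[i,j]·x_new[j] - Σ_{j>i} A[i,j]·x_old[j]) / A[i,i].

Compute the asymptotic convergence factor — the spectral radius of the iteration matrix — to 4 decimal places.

Let D = diag(2.6, -5.2, 13.1); L, U the strict triangles.
GS T = -(D+L)⁻¹U: row 0 first, T[0,2] = -(-3.5)/(2.6) = +1.3462; later rows by forward substitution.
  T[0,:] = [+0.0000  +0.1154  +1.3462]
  T[1,:] = [+0.0000  -0.0444  -0.4601]
  T[2,:] = [+0.0000  -0.0243  -0.2927]
moduli |λ_i(T)| = 0.3315, 0.0055, 0.0000.
ρ(T) = max|λ| = 0.3315; 0.3315 < 1, so it converges for any x₀.

0.3315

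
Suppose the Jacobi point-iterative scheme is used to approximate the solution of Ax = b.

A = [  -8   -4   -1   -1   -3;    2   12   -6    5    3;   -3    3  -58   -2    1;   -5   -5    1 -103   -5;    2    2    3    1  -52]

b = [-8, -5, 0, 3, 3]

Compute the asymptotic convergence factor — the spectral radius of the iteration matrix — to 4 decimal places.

Split A = D + L + U, D = diag(-8, 12, -58, -103, -52).
Jacobi T = -D⁻¹(L+U): T[2,1] = -(3)/(-58) = +0.0517; T[2,2] = 0.
  T[0,:] = [+0.0000 -0.5000 -0.1250 -0.1250 -0.3750]
  T[1,:] = [-0.1667 +0.0000 +0.5000 -0.4167 -0.2500]
  T[2,:] = [-0.0517 +0.0517 +0.0000 -0.0345 +0.0172]
  T[3,:] = [-0.0485 -0.0485 +0.0097 +0.0000 -0.0485]
  T[4,:] = [+0.0385 +0.0385 +0.0577 +0.0192 +0.0000]
|λ(T)| sorted: 0.3787, 0.2207, 0.2207, 0.0728, 0.0231.
ρ = 0.3787; 0.3787 < 1 ⇒ converges.

0.3787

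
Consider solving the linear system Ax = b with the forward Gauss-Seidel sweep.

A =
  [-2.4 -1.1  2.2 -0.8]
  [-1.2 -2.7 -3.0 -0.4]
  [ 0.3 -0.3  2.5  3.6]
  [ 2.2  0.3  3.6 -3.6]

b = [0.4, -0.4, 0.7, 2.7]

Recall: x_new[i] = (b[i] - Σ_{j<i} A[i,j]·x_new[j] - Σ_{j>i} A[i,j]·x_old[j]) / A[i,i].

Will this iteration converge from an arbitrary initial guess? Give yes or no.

no

Write A = D+L+U with D = diag(-2.4, -2.7, 2.5, -3.6).
T_GS = -(D+L)⁻¹U: row 0 first, T[0,2] = -(2.2)/(-2.4) = +0.9167; later rows by forward substitution.
  T[0,:] = [+0.0000 -0.4583 +0.9167 -0.3333]
  T[1,:] = [+0.0000 +0.2037 -1.5185 -0.0000]
  T[2,:] = [+0.0000 +0.0794 -0.2922 -1.4000]
  T[3,:] = [+0.0000 -0.1837 +0.1414 -1.6037]
|roots of det(T-λI)|: 1.6157, 0.5267, 0.5267, 0.0000.
ρ(T) = max|λ| = 1.6157; 1.6157 > 1: divergent.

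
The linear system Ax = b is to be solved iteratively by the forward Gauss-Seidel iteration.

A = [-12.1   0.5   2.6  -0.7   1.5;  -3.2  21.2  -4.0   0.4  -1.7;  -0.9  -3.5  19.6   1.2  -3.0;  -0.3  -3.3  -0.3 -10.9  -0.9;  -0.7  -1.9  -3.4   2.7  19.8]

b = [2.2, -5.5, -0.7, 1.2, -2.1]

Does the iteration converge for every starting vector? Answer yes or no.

yes

A = D + L + U where D = diag(-12.1, 21.2, 19.6, -10.9, 19.8).
T_GS = -(D+L)⁻¹U: row 0 first, T[0,2] = -(2.6)/(-12.1) = +0.2149; later rows by forward substitution.
  T[0,:] = [+0.0000 +0.0413 +0.2149 -0.0579 +0.1240]
  T[1,:] = [+0.0000 +0.0062 +0.2211 -0.0276 +0.0989]
  T[2,:] = [+0.0000 +0.0030 +0.0494 -0.0688 +0.1764]
  T[3,:] = [+0.0000 -0.0031 -0.0742 +0.0118 -0.1208]
  T[4,:] = [+0.0000 +0.0030 +0.0474 -0.0181 +0.0606]
moduli |λ_i(T)| = 0.1938, 0.0452, 0.0126, 0.0126, 0.0000.
spectral radius ρ = 0.1938; 0.1938 < 1: convergent.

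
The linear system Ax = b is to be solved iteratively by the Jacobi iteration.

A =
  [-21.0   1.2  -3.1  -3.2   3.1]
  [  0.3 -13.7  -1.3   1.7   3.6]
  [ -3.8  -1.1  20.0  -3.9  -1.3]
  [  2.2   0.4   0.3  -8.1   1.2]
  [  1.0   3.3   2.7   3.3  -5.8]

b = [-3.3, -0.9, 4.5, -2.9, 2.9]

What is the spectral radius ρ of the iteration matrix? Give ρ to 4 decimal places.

A = D + L + U where D = diag(-21, -13.7, 20, -8.1, -5.8).
Jacobi: T = -D⁻¹(L+U), T[2,3] = -(-3.9)/(20) = +0.1950; T[2,2] = 0.
  T[0,:] = [+0.0000, +0.0571, -0.1476, -0.1524, +0.1476]
  T[1,:] = [+0.0219, +0.0000, -0.0949, +0.1241, +0.2628]
  T[2,:] = [+0.1900, +0.0550, +0.0000, +0.1950, +0.0650]
  T[3,:] = [+0.2716, +0.0494, +0.0370, +0.0000, +0.1481]
  T[4,:] = [+0.1724, +0.5690, +0.4655, +0.5690, +0.0000]
eigenvalue magnitudes: 0.6167, 0.3954, 0.2264, 0.2264, 0.1235.
spectral radius ρ = 0.6167; 0.6167 < 1, so it converges for any x₀.

0.6167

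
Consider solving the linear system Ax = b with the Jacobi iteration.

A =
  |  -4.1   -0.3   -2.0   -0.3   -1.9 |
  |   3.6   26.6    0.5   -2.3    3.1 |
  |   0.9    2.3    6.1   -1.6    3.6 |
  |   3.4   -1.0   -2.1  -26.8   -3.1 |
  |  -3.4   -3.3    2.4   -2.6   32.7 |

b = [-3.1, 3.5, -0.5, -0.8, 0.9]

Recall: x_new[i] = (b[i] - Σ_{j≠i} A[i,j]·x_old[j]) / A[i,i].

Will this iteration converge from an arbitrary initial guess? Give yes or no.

Split A = D + L + U, D = diag(-4.1, 26.6, 6.1, -26.8, 32.7).
Jacobi: T = -D⁻¹(L+U), T[4,1] = -(-3.3)/(32.7) = +0.1009; T[4,4] = 0.
  T[0,:] = [+0.0000, -0.0732, -0.4878, -0.0732, -0.4634]
  T[1,:] = [-0.1353, +0.0000, -0.0188, +0.0865, -0.1165]
  T[2,:] = [-0.1475, -0.3770, +0.0000, +0.2623, -0.5902]
  T[3,:] = [+0.1269, -0.0373, -0.0784, +0.0000, -0.1157]
  T[4,:] = [+0.1040, +0.1009, -0.0734, +0.0795, +0.0000]
moduli |λ_i(T)| = 0.3037, 0.1814, 0.1814, 0.1497, 0.1497.
ρ = 0.3037; 0.3037 < 1, so it converges for any x₀.

yes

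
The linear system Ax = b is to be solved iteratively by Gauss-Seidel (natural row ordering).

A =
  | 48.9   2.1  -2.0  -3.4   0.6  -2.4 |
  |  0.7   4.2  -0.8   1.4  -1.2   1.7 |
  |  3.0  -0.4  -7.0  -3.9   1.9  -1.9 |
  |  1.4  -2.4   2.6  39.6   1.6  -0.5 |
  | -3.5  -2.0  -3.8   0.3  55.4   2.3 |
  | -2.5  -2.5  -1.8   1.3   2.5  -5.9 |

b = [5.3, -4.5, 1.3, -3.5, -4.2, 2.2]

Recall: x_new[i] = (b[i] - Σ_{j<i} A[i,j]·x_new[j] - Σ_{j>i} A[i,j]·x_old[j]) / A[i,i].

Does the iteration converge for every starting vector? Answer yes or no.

Write A = D+L+U with D = diag(48.9, 4.2, -7, 39.6, 55.4, -5.9).
Gauss-Seidel: T = -(D+L)⁻¹U, row 0 first, T[0,1] = -(2.1)/(48.9) = -0.0429; later rows by forward substitution.
  T[0,:] = [+0.0000, -0.0429, +0.0409, +0.0695, -0.0123, +0.0491]
  T[1,:] = [+0.0000, +0.0072, +0.1837, -0.3449, +0.2878, -0.4129]
  T[2,:] = [+0.0000, -0.0188, +0.0070, -0.5076, +0.2497, -0.2268]
  T[3,:] = [+0.0000, +0.0032, +0.0092, +0.0100, -0.0389, +0.0008]
  T[4,:] = [+0.0000, -0.0038, +0.0096, -0.0429, +0.0270, -0.0689]
  T[5,:] = [+0.0000, +0.0200, -0.0912, +0.2556, -0.1901, +0.1943]
|eigenvalues of T|: 0.2749, 0.0633, 0.0598, 0.0558, 0.0558, 0.0000.
ρ = 0.2749; 0.2749 < 1 ⇒ converges.

yes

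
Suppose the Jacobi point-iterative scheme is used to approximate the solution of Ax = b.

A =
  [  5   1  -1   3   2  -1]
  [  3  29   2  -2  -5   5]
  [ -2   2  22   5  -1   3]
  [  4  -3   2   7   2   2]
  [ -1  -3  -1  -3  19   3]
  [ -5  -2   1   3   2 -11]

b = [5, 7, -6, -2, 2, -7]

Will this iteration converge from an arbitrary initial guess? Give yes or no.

yes

Let D = diag(5, 29, 22, 7, 19, -11); L, U the strict triangles.
T_J = -D⁻¹(L+U): T[3,0] = -(4)/(7) = -0.5714; T[3,3] = 0.
  T[0,:] = [+0.0000, -0.2000, +0.2000, -0.6000, -0.4000, +0.2000]
  T[1,:] = [-0.1034, +0.0000, -0.0690, +0.0690, +0.1724, -0.1724]
  T[2,:] = [+0.0909, -0.0909, +0.0000, -0.2273, +0.0455, -0.1364]
  T[3,:] = [-0.5714, +0.4286, -0.2857, +0.0000, -0.2857, -0.2857]
  T[4,:] = [+0.0526, +0.1579, +0.0526, +0.1579, +0.0000, -0.1579]
  T[5,:] = [-0.4545, -0.1818, +0.0909, +0.2727, +0.1818, +0.0000]
moduli |λ_i(T)| = 0.5274, 0.4205, 0.4205, 0.2042, 0.2042, 0.0640.
ρ(T) = max|λ| = 0.5274; 0.5274 < 1: convergent.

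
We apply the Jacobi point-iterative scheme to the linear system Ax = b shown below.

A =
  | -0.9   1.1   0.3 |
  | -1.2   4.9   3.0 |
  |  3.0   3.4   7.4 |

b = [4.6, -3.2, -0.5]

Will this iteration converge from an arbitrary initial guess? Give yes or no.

yes

Diagonal D = diag(-0.9, 4.9, 7.4); L, U strict lower/upper.
Jacobi T = -D⁻¹(L+U): T[2,1] = -(3.4)/(7.4) = -0.4595; T[2,2] = 0.
  T[0,:] = [+0.0000, +1.2222, +0.3333]
  T[1,:] = [+0.2449, +0.0000, -0.6122]
  T[2,:] = [-0.4054, -0.4595, +0.0000]
eigenvalue magnitudes: 0.8672, 0.5537, 0.5537.
spectral radius ρ = 0.8672; 0.8672 < 1: convergent.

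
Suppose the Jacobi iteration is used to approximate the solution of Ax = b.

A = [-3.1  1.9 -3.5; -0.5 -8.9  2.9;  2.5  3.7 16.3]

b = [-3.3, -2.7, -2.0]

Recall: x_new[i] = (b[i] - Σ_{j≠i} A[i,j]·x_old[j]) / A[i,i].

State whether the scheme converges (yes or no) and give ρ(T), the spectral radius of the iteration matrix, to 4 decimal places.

yes, ρ = 0.4160

Let D = diag(-3.1, -8.9, 16.3); L, U the strict triangles.
Jacobi: T = -D⁻¹(L+U), T[2,1] = -(3.7)/(16.3) = -0.2270; T[2,2] = 0.
  T[0,:] = [+0.0000  +0.6129  -1.1290]
  T[1,:] = [-0.0562  +0.0000  +0.3258]
  T[2,:] = [-0.1534  -0.2270  +0.0000]
|roots of det(T-λI)|: 0.4160, 0.3290, 0.3290.
spectral radius ρ = 0.4160; 0.4160 < 1, so it converges for any x₀.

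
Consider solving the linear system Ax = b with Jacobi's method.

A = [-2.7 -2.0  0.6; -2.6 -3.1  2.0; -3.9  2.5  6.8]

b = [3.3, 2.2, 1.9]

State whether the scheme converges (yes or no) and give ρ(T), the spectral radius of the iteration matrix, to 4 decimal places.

Split A = D + L + U, D = diag(-2.7, -3.1, 6.8).
T_J = -D⁻¹(L+U): T[0,2] = -(0.6)/(-2.7) = +0.2222; T[0,0] = 0.
  T[0,:] = [+0.0000, -0.7407, +0.2222]
  T[1,:] = [-0.8387, +0.0000, +0.6452]
  T[2,:] = [+0.5735, -0.3676, +0.0000]
|roots of det(T-λI)|: 0.8655, 0.4874, 0.4874.
spectral radius ρ = 0.8655; 0.8655 < 1 ⇒ converges.

yes, ρ = 0.8655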